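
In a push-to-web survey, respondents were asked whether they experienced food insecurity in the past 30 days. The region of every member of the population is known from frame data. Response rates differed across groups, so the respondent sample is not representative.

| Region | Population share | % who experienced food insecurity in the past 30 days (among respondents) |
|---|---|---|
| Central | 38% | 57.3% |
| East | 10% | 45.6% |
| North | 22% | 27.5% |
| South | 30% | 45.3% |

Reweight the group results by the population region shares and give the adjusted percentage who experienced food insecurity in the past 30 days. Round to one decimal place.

Reweight to the known region distribution:
  Central: 0.38 × 57.3 = 21.774
  East: 0.1 × 45.6 = 4.56
  North: 0.22 × 27.5 = 6.05
  South: 0.3 × 45.3 = 13.59
Post-stratified estimate = 45.974 → 46.0%.

46.0%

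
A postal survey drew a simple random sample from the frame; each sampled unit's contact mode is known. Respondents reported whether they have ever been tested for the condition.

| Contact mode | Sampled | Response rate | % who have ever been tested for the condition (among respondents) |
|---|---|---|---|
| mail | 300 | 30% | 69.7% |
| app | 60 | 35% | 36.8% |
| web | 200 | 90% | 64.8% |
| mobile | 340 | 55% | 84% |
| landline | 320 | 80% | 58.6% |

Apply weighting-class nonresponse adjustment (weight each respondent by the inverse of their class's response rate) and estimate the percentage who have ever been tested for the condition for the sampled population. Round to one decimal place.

68.4%

Weighting each respondent by the inverse class response rate inflates each class back to its sampled size, so the class weight is n_sampled:
  mail: 300 × 69.7 = 20,910
  app: 60 × 36.8 = 2208
  web: 200 × 64.8 = 12,960
  mobile: 340 × 84 = 28,560
  landline: 320 × 58.6 = 18,752
Adjusted estimate = 83,390 / 1,220 = 68.3525 → 68.4%.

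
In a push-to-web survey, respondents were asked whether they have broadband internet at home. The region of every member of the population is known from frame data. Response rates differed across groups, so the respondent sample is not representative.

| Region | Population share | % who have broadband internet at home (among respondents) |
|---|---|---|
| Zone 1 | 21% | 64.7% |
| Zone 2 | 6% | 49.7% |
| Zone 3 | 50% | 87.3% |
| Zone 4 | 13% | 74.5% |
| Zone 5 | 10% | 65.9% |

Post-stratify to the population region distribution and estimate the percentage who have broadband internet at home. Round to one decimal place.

Each cell contributes population-share × respondent value:
  Zone 1: 0.21 × 64.7 = 13.587
  Zone 2: 0.06 × 49.7 = 2.982
  Zone 3: 0.5 × 87.3 = 43.65
  Zone 4: 0.13 × 74.5 = 9.685
  Zone 5: 0.1 × 65.9 = 6.59
Post-stratified estimate = 76.494 → 76.5%.

76.5%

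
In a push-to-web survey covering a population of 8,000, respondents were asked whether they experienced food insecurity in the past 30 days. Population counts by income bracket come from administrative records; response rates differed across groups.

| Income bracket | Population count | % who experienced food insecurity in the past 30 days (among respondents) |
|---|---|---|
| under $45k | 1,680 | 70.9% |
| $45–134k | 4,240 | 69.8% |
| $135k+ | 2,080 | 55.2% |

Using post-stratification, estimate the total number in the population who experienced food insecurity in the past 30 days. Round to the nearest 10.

Apply each group's respondent rate to its population count:
  under $45k: 1,680 × 70.9% = 1191.12
  $45–134k: 4,240 × 69.8% = 2959.52
  $135k+: 2,080 × 55.2% = 1148.16
Estimated total = 5298.8 → 5,300.

5,300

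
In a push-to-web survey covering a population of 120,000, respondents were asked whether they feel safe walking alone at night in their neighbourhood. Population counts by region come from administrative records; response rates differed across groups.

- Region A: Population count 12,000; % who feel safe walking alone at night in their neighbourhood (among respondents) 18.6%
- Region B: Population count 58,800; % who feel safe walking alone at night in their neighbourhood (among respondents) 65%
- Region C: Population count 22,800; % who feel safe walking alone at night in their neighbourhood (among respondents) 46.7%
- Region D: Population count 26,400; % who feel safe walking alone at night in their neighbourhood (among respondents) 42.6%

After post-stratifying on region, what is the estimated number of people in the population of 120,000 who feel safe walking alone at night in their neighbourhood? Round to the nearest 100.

62,300

Apply each group's respondent rate to its population count:
  Region A: 12,000 × 18.6% = 2232
  Region B: 58,800 × 65% = 38,220
  Region C: 22,800 × 46.7% = 10647.6
  Region D: 26,400 × 42.6% = 11246.4
Estimated total = 62,346 → 62,300.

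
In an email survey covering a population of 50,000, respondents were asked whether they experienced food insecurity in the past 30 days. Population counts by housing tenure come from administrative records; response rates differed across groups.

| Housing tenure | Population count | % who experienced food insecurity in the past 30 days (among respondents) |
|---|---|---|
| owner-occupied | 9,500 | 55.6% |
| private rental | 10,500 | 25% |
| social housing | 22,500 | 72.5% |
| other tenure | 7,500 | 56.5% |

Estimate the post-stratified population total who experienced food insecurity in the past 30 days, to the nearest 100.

28,500

Each cell contributes its population count × the respondent rate:
  owner-occupied: 9,500 × 55.6% = 5282
  private rental: 10,500 × 25% = 2625
  social housing: 22,500 × 72.5% = 16312.5
  other tenure: 7,500 × 56.5% = 4237.5
Estimated total = 28,457 → 28,500.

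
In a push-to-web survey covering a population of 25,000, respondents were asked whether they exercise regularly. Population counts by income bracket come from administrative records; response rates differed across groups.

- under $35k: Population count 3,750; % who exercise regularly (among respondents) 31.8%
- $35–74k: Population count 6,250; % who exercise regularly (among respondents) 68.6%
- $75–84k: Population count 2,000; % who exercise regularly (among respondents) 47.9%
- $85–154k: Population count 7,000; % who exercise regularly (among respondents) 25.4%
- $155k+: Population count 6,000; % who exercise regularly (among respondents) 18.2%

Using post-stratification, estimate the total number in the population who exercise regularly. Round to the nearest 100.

Estimated count per cell = population count × respondent percentage:
  under $35k: 3,750 × 31.8% = 1192.5
  $35–74k: 6,250 × 68.6% = 4287.5
  $75–84k: 2,000 × 47.9% = 958
  $85–154k: 7,000 × 25.4% = 1778
  $155k+: 6,000 × 18.2% = 1092
Estimated total = 9308 → 9,300.

9,300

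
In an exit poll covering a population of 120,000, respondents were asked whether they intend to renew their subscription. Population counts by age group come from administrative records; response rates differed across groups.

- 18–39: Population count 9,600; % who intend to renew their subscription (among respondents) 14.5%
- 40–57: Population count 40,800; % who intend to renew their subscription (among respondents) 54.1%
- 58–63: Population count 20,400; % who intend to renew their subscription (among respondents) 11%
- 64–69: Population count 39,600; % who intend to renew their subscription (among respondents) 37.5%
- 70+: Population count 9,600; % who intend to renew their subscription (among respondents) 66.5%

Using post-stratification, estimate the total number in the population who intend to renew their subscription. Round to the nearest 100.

46,900

Apply each group's respondent rate to its population count:
  18–39: 9,600 × 14.5% = 1392
  40–57: 40,800 × 54.1% = 22072.8
  58–63: 20,400 × 11% = 2244
  64–69: 39,600 × 37.5% = 14,850
  70+: 9,600 × 66.5% = 6384
Estimated total = 46942.8 → 46,900.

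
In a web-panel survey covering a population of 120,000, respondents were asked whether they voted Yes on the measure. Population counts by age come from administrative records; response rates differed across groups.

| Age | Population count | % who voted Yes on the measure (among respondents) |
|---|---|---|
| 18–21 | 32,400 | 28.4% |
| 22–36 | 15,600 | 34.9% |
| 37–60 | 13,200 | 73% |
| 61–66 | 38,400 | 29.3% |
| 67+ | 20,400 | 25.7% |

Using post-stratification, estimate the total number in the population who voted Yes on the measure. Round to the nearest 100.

40,800

Estimated count per cell = population count × respondent percentage:
  18–21: 32,400 × 28.4% = 9201.6
  22–36: 15,600 × 34.9% = 5444.4
  37–60: 13,200 × 73% = 9636
  61–66: 38,400 × 29.3% = 11251.2
  67+: 20,400 × 25.7% = 5242.8
Estimated total = 40,776 → 40,800.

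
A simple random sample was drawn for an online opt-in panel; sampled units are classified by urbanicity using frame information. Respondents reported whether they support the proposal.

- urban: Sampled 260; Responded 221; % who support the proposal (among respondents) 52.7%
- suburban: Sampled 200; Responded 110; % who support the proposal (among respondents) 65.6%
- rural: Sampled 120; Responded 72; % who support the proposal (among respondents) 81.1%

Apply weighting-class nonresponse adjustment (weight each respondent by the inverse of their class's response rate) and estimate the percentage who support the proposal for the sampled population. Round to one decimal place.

Response rates by class: urban 221/260 = 85%, suburban 110/200 = 55%, rural 72/120 = 60%.
Weighting each respondent by the inverse class response rate inflates each class back to its sampled size, so the class weight is n_sampled:
  urban: 260 × 52.7 = 13,702
  suburban: 200 × 65.6 = 13120
  rural: 120 × 81.1 = 9732
Adjusted estimate = 36,554 / 580 = 63.0241 → 63.0%.

63.0%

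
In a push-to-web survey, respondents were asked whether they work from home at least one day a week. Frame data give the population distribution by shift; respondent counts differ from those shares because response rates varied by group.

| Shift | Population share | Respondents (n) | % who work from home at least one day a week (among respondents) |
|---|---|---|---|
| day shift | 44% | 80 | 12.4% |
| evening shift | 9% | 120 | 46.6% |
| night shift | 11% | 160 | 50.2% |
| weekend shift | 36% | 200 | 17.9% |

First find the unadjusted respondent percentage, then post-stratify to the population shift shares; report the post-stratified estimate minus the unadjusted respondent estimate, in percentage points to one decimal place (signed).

Naive respondent-only estimate (weights = respondent counts):
  (80/560)×12.4 + (120/560)×46.6 + (160/560)×50.2 + (200/560)×17.9 = 32.4929%
Post-stratifying to population shares instead:
  0.44×12.4 + 0.09×46.6 + 0.11×50.2 + 0.36×17.9 = 21.616%
Difference = 21.616 − 32.4929 = -10.8769 pp.

-10.9 percentage points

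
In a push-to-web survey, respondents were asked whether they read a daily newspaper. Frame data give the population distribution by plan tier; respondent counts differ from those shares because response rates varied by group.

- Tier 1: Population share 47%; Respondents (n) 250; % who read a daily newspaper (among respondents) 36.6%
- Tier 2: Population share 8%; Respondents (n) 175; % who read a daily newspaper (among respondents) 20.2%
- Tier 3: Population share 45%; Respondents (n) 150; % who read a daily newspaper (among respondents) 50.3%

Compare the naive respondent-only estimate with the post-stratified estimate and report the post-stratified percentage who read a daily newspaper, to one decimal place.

Without adjustment, the pooled respondent share is:
  (250/575)×36.6 + (175/575)×20.2 + (150/575)×50.3 = 35.1826%
Post-stratified estimate weights by population shares:
  0.47×36.6 + 0.08×20.2 + 0.45×50.3 = 41.453%

41.5%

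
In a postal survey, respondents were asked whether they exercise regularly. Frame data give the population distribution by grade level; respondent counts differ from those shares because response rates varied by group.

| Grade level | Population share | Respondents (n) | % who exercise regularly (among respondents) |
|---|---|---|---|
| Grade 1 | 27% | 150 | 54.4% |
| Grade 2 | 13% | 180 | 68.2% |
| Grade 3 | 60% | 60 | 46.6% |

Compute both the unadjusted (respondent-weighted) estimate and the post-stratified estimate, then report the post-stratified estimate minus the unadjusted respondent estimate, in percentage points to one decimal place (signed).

-8.1 percentage points

Naive respondent-only estimate (weights = respondent counts):
  (150/390)×54.4 + (180/390)×68.2 + (60/390)×46.6 = 59.5692%
Reweighting by population grade level shares:
  0.27×54.4 + 0.13×68.2 + 0.6×46.6 = 51.514%
Difference = 51.514 − 59.5692 = -8.0552 pp.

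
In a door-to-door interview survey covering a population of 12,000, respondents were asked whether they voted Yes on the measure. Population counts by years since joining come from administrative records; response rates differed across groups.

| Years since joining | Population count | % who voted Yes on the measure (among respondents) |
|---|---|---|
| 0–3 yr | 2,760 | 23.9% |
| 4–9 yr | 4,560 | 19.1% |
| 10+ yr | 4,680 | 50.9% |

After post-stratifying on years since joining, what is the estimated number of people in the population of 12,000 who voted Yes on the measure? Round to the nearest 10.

3,910

Estimated count per cell = population count × respondent percentage:
  0–3 yr: 2,760 × 23.9% = 659.64
  4–9 yr: 4,560 × 19.1% = 870.96
  10+ yr: 4,680 × 50.9% = 2382.12
Estimated total = 3912.72 → 3,910.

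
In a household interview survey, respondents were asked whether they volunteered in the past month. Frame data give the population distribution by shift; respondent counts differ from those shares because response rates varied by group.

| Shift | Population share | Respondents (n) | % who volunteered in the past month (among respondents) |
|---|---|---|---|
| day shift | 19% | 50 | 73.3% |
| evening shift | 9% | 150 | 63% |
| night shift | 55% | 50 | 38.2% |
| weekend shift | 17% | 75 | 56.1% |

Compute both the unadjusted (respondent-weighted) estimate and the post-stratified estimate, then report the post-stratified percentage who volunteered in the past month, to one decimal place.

50.1%

Without adjustment, the pooled respondent share is:
  (50/325)×73.3 + (150/325)×63 + (50/325)×38.2 + (75/325)×56.1 = 59.1769%
Post-stratified estimate weights by population shares:
  0.19×73.3 + 0.09×63 + 0.55×38.2 + 0.17×56.1 = 50.144%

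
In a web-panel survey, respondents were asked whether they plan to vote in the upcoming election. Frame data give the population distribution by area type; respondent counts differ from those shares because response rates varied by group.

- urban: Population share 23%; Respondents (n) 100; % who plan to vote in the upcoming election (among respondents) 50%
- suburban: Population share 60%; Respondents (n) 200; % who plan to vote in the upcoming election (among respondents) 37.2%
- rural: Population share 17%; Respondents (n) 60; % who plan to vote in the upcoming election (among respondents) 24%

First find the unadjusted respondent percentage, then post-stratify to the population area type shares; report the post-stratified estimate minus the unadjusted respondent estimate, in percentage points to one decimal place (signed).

Without adjustment, the pooled respondent share is:
  (100/360)×50 + (200/360)×37.2 + (60/360)×24 = 38.5556%
Reweighting by population area type shares:
  0.23×50 + 0.6×37.2 + 0.17×24 = 37.9%
Difference = 37.9 − 38.5556 = -0.6556 pp.

-0.7 percentage points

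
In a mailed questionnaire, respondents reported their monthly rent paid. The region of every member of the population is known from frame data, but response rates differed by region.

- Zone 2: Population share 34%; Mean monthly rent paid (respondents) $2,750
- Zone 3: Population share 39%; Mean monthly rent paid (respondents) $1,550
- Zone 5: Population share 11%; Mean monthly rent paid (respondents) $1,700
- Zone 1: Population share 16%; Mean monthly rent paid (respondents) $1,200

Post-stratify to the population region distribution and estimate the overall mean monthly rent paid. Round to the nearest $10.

Weight each group's respondent value by its population share:
  Zone 2: 0.34 × 2750 = 935
  Zone 3: 0.39 × 1550 = 604.5
  Zone 5: 0.11 × 1700 = 187
  Zone 1: 0.16 × 1200 = 192
Post-stratified estimate = 1918.5 → $1,920.

$1,920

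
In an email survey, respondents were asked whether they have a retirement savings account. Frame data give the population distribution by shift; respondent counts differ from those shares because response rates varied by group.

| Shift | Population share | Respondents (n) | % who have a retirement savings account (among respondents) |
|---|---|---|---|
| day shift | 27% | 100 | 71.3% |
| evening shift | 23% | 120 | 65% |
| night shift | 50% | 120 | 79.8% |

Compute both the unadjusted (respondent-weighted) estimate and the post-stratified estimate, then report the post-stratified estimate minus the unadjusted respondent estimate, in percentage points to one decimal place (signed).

Without adjustment, the pooled respondent share is:
  (100/340)×71.3 + (120/340)×65 + (120/340)×79.8 = 72.0765%
Post-stratifying to population shares instead:
  0.27×71.3 + 0.23×65 + 0.5×79.8 = 74.101%
Difference = 74.101 − 72.0765 = 2.0245 pp.

+2.0 percentage points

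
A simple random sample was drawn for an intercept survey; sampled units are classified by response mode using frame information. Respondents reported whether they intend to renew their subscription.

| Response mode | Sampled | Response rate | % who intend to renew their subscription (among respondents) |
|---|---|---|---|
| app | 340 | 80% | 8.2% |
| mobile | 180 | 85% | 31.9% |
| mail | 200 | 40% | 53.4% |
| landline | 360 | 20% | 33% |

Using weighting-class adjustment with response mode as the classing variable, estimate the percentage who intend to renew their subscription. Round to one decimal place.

28.8%

Each respondent's weight = sampled/responded in their class; summing within a class gives n_sampled, so:
  app: 340 × 8.2 = 2788
  mobile: 180 × 31.9 = 5742
  mail: 200 × 53.4 = 10,680
  landline: 360 × 33 = 11,880
Adjusted estimate = 31,090 / 1,080 = 28.787 → 28.8%.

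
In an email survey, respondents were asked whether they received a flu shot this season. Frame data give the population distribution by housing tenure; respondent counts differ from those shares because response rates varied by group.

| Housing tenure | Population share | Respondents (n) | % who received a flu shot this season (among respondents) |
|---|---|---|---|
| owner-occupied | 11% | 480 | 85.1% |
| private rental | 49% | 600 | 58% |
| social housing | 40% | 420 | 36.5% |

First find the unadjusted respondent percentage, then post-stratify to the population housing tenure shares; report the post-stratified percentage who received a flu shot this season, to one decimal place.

Naive respondent-only estimate (weights = respondent counts):
  (480/1500)×85.1 + (600/1500)×58 + (420/1500)×36.5 = 60.652%
Post-stratifying to population shares instead:
  0.11×85.1 + 0.49×58 + 0.4×36.5 = 52.381%

52.4%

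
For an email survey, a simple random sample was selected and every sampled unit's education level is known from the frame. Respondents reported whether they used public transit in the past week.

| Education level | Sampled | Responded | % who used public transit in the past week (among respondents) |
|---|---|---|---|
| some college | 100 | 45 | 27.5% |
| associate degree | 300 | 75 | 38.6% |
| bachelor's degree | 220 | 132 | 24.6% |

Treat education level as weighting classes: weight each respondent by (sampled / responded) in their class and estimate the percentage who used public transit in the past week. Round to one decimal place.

Class response rates: some college 45/100 = 45%, associate degree 75/300 = 25%, bachelor's degree 132/220 = 60%.
Each respondent's weight = sampled/responded in their class; summing within a class gives n_sampled, so:
  some college: 100 × 27.5 = 2750
  associate degree: 300 × 38.6 = 11,580
  bachelor's degree: 220 × 24.6 = 5412
Adjusted estimate = 19,742 / 620 = 31.8419 → 31.8%.

31.8%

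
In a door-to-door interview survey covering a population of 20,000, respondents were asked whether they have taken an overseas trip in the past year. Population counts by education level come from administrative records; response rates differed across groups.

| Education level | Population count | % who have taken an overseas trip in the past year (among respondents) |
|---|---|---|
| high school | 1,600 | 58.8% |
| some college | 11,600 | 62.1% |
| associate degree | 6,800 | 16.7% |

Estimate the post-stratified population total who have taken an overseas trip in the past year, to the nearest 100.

9,300

Estimated count per cell = population count × respondent percentage:
  high school: 1,600 × 58.8% = 940.8
  some college: 11,600 × 62.1% = 7203.6
  associate degree: 6,800 × 16.7% = 1135.6
Estimated total = 9280 → 9,300.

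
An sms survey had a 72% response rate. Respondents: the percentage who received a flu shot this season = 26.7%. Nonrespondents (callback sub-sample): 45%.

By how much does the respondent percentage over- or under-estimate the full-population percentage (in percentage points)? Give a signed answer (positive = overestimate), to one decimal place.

Nonresponse fraction = 1 − 0.72 = 0.28.
Bias = (nonresponse fraction) × (respondent percentage − nonrespondent percentage)
     = 0.28 × (26.7 − 45) = 0.28 × -18.3 = -5.124.

-5.1 percentage points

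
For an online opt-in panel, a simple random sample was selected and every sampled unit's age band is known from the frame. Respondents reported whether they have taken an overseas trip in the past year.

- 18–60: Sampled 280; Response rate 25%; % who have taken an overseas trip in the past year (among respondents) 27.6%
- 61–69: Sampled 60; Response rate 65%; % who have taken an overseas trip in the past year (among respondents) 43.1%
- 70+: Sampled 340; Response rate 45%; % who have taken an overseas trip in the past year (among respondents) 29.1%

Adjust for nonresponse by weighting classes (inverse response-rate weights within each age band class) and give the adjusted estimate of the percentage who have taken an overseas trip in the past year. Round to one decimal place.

Inverse-response-rate weighting restores each class to its sampled count, so class totals weight by n_sampled:
  18–60: 280 × 27.6 = 7728
  61–69: 60 × 43.1 = 2586
  70+: 340 × 29.1 = 9894
Adjusted estimate = 20,208 / 680 = 29.7176 → 29.7%.

29.7%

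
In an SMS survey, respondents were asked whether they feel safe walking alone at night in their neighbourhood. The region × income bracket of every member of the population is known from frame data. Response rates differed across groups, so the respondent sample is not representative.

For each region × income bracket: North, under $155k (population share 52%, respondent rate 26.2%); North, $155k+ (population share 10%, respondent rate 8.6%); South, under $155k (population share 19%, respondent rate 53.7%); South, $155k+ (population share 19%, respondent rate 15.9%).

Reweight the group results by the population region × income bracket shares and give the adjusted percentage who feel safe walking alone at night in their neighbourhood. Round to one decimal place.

Each cell contributes population-share × respondent value:
  North, under $155k: 0.52 × 26.2 = 13.624
  North, $155k+: 0.1 × 8.6 = 0.86
  South, under $155k: 0.19 × 53.7 = 10.203
  South, $155k+: 0.19 × 15.9 = 3.021
Post-stratified estimate = 27.708 → 27.7%.

27.7%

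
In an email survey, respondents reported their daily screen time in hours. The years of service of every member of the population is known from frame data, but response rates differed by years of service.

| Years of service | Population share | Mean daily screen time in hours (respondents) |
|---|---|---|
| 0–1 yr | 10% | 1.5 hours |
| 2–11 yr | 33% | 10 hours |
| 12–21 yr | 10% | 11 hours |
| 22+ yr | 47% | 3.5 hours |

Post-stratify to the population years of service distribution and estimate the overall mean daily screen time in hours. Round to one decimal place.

6.2

Each cell contributes population-share × respondent value:
  0–1 yr: 0.1 × 1.5 = 0.15
  2–11 yr: 0.33 × 10 = 3.3
  12–21 yr: 0.1 × 11 = 1.1
  22+ yr: 0.47 × 3.5 = 1.645
Post-stratified estimate = 6.195 → 6.2.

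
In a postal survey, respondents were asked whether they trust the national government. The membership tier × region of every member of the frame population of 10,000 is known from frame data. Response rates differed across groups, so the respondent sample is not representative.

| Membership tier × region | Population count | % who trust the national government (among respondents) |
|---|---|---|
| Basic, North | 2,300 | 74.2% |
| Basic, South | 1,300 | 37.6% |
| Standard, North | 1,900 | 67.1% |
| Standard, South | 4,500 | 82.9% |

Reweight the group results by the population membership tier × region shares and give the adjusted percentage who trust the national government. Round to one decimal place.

72.0%

Weight each group's respondent value by its population share:
  Basic, North: (2,300/10,000) × 74.2 = 17.066
  Basic, South: (1,300/10,000) × 37.6 = 4.888
  Standard, North: (1,900/10,000) × 67.1 = 12.749
  Standard, South: (4,500/10,000) × 82.9 = 37.305
Post-stratified estimate = 72.008 → 72.0%.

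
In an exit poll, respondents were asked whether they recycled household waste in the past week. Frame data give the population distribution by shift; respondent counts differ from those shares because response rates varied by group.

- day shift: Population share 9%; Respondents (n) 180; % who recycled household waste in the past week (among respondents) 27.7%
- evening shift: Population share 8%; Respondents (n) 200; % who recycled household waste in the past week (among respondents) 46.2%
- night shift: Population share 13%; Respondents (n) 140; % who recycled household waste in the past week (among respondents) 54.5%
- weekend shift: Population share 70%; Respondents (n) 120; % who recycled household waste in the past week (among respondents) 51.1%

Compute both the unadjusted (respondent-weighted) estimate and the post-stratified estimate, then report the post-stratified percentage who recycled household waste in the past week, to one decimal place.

Without adjustment, the pooled respondent share is:
  (180/640)×27.7 + (200/640)×46.2 + (140/640)×54.5 + (120/640)×51.1 = 43.7313%
Post-stratifying to population shares instead:
  0.09×27.7 + 0.08×46.2 + 0.13×54.5 + 0.7×51.1 = 49.044%

49.0%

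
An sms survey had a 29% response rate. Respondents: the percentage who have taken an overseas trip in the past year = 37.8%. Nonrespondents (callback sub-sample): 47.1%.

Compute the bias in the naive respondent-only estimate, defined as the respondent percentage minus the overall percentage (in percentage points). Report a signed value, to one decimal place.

-6.6 percentage points

Nonresponse fraction = 1 − 0.29 = 0.71.
Bias = (nonresponse fraction) × (respondent percentage − nonrespondent percentage)
     = 0.71 × (37.8 − 47.1) = 0.71 × -9.3 = -6.603.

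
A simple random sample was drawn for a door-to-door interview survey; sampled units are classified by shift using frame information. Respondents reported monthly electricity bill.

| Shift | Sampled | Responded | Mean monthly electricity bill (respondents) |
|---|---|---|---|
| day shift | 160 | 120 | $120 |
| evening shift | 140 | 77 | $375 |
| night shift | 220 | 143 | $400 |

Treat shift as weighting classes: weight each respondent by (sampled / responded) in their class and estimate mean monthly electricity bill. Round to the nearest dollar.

$307

Class response rates: day shift 120/160 = 75%, evening shift 77/140 = 55%, night shift 143/220 = 65%.
Each respondent's weight = sampled/responded in their class; summing within a class gives n_sampled, so:
  day shift: 160 × 120 = 19,200
  evening shift: 140 × 375 = 52,500
  night shift: 220 × 400 = 88,000
Adjusted estimate = 159,700 / 520 = 307.115 → $307.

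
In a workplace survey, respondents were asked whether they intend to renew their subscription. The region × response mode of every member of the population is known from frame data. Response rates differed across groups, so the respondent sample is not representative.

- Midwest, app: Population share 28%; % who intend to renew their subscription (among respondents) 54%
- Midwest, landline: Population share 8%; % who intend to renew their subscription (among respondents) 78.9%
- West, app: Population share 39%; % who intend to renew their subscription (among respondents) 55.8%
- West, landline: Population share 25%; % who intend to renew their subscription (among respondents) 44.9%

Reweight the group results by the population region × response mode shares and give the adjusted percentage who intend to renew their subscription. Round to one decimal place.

Reweight to the known region × response mode distribution:
  Midwest, app: 0.28 × 54 = 15.12
  Midwest, landline: 0.08 × 78.9 = 6.312
  West, app: 0.39 × 55.8 = 21.762
  West, landline: 0.25 × 44.9 = 11.225
Post-stratified estimate = 54.419 → 54.4%.

54.4%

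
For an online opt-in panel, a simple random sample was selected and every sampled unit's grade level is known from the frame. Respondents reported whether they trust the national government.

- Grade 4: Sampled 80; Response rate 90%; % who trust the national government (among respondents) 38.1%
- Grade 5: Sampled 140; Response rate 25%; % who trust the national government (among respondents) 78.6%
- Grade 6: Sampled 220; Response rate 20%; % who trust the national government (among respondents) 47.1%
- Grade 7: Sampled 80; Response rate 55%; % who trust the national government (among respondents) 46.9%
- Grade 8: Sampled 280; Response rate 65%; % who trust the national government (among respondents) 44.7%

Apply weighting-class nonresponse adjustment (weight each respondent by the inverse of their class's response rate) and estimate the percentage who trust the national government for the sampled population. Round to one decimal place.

50.9%

With weight = n_sampled/n_responded per class, the weighted class total is n_sampled:
  Grade 4: 80 × 38.1 = 3048
  Grade 5: 140 × 78.6 = 11,004
  Grade 6: 220 × 47.1 = 10,362
  Grade 7: 80 × 46.9 = 3752
  Grade 8: 280 × 44.7 = 12,516
Adjusted estimate = 40,682 / 800 = 50.8525 → 50.9%.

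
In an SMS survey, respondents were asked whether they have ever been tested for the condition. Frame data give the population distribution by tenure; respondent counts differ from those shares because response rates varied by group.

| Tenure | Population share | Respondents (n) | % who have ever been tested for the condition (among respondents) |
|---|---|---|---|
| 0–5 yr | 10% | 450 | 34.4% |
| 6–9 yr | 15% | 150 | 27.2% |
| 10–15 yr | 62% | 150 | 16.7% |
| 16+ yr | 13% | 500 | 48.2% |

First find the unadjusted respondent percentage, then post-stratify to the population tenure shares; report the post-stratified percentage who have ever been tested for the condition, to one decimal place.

Naive respondent-only estimate (weights = respondent counts):
  (450/1250)×34.4 + (150/1250)×27.2 + (150/1250)×16.7 + (500/1250)×48.2 = 36.932%
Reweighting by population tenure shares:
  0.1×34.4 + 0.15×27.2 + 0.62×16.7 + 0.13×48.2 = 24.14%

24.1%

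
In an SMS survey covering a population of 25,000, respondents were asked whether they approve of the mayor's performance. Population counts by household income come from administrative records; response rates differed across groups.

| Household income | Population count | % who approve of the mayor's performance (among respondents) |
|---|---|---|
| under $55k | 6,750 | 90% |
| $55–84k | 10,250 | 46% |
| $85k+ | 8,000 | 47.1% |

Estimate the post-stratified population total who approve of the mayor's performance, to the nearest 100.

14,600

Estimated count per cell = population count × respondent percentage:
  under $55k: 6,750 × 90% = 6075
  $55–84k: 10,250 × 46% = 4715
  $85k+: 8,000 × 47.1% = 3768
Estimated total = 14,558 → 14,600.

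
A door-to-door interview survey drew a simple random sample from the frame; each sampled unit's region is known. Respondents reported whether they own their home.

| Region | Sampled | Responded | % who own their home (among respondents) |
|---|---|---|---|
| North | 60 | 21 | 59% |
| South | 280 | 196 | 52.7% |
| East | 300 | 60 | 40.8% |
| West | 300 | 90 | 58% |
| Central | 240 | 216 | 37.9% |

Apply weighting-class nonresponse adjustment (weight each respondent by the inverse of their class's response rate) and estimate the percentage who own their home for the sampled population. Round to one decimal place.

Response rates by class: North 21/60 = 35%, South 196/280 = 70%, East 60/300 = 20%, West 90/300 = 30%, Central 216/240 = 90%.
Weighting each respondent by the inverse class response rate inflates each class back to its sampled size, so the class weight is n_sampled:
  North: 60 × 59 = 3540
  South: 280 × 52.7 = 14,756
  East: 300 × 40.8 = 12,240
  West: 300 × 58 = 17,400
  Central: 240 × 37.9 = 9096
Adjusted estimate = 57,032 / 1,180 = 48.3322 → 48.3%.

48.3%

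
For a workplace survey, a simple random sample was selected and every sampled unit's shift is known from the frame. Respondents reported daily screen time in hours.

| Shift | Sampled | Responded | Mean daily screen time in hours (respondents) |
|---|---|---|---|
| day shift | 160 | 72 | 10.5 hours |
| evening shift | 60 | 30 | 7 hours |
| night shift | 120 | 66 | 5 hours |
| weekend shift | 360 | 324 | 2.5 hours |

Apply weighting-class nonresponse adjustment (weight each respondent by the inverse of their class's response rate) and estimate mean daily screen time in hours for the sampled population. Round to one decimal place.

Class response rates: day shift 72/160 = 45%, evening shift 30/60 = 50%, night shift 66/120 = 55%, weekend shift 324/360 = 90%.
Each respondent's weight = sampled/responded in their class; summing within a class gives n_sampled, so:
  day shift: 160 × 10.5 = 1680
  evening shift: 60 × 7 = 420
  night shift: 120 × 5 = 600
  weekend shift: 360 × 2.5 = 900
Adjusted estimate = 3600 / 700 = 5.14286 → 5.1.

5.1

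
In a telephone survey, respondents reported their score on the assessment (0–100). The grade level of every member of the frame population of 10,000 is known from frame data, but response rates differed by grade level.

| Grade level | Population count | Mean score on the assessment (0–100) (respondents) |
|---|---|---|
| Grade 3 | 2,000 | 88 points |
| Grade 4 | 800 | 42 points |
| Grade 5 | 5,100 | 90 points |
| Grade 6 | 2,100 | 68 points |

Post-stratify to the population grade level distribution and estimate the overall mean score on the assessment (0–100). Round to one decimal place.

81.1

Each cell contributes population-share × respondent value:
  Grade 3: (2,000/10,000) × 88 = 17.6
  Grade 4: (800/10,000) × 42 = 3.36
  Grade 5: (5,100/10,000) × 90 = 45.9
  Grade 6: (2,100/10,000) × 68 = 14.28
Post-stratified estimate = 81.14 → 81.1.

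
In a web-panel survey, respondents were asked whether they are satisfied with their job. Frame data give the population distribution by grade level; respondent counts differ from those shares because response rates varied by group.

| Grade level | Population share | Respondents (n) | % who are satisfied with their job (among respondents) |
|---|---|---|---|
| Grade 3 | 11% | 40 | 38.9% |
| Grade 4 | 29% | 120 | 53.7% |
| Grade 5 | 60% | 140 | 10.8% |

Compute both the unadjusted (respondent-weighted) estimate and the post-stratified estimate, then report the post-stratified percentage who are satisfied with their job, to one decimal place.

26.3%

Naive respondent-only estimate (weights = respondent counts):
  (40/300)×38.9 + (120/300)×53.7 + (140/300)×10.8 = 31.7067%
Post-stratified estimate weights by population shares:
  0.11×38.9 + 0.29×53.7 + 0.6×10.8 = 26.332%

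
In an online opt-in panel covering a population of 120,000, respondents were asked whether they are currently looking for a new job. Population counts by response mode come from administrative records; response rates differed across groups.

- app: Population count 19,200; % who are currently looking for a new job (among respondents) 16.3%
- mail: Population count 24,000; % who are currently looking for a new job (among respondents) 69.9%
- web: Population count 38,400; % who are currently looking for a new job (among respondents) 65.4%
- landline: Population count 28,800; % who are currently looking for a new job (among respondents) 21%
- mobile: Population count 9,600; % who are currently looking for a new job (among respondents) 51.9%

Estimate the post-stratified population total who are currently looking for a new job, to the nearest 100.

56,000

Each cell contributes its population count × the respondent rate:
  app: 19,200 × 16.3% = 3129.6
  mail: 24,000 × 69.9% = 16,776
  web: 38,400 × 65.4% = 25113.6
  landline: 28,800 × 21% = 6048
  mobile: 9,600 × 51.9% = 4982.4
Estimated total = 56049.6 → 56,000.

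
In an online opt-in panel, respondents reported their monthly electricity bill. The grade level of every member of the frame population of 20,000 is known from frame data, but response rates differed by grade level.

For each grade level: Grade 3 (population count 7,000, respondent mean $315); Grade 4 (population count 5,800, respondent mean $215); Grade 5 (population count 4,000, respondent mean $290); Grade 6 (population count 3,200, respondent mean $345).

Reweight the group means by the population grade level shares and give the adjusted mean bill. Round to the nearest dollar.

$286

Each cell contributes population-share × respondent value:
  Grade 3: (7,000/20,000) × 315 = 110.25
  Grade 4: (5,800/20,000) × 215 = 62.35
  Grade 5: (4,000/20,000) × 290 = 58
  Grade 6: (3,200/20,000) × 345 = 55.2
Post-stratified estimate = 285.8 → $286.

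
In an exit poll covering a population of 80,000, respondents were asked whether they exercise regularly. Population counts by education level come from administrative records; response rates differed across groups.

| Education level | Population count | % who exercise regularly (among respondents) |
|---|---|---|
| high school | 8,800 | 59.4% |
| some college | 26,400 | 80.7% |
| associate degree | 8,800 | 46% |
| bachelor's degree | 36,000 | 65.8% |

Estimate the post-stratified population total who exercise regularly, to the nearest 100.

54,300

Estimated count per cell = population count × respondent percentage:
  high school: 8,800 × 59.4% = 5227.2
  some college: 26,400 × 80.7% = 21304.8
  associate degree: 8,800 × 46% = 4048
  bachelor's degree: 36,000 × 65.8% = 23,688
Estimated total = 54,268 → 54,300.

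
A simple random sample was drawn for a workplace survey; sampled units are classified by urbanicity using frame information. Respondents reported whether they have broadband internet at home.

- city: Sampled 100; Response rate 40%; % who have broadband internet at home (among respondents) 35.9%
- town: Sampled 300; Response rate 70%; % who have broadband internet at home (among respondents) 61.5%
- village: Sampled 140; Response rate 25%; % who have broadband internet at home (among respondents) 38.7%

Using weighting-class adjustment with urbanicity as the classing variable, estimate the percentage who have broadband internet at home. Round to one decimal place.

With weight = n_sampled/n_responded per class, the weighted class total is n_sampled:
  city: 100 × 35.9 = 3590
  town: 300 × 61.5 = 18,450
  village: 140 × 38.7 = 5418
Adjusted estimate = 27,458 / 540 = 50.8481 → 50.8%.

50.8%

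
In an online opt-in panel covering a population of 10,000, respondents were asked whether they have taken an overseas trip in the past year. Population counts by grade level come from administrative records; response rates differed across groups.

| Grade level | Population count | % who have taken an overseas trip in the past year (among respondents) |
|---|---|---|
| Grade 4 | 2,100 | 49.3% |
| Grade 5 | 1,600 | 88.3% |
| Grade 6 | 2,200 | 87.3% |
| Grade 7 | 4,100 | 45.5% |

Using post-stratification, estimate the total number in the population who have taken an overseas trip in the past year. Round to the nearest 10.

Estimated count per cell = population count × respondent percentage:
  Grade 4: 2,100 × 49.3% = 1035.3
  Grade 5: 1,600 × 88.3% = 1412.8
  Grade 6: 2,200 × 87.3% = 1920.6
  Grade 7: 4,100 × 45.5% = 1865.5
Estimated total = 6234.2 → 6,230.

6,230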